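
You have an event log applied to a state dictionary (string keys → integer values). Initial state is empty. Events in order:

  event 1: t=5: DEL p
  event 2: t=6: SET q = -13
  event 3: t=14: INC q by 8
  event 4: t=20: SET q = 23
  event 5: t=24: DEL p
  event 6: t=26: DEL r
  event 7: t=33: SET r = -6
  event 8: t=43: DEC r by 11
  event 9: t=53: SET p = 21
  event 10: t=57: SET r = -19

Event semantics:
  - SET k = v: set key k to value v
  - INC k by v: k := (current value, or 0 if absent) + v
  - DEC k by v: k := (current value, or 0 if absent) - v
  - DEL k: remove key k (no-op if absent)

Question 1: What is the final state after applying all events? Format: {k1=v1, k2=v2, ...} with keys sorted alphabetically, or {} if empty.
  after event 1 (t=5: DEL p): {}
  after event 2 (t=6: SET q = -13): {q=-13}
  after event 3 (t=14: INC q by 8): {q=-5}
  after event 4 (t=20: SET q = 23): {q=23}
  after event 5 (t=24: DEL p): {q=23}
  after event 6 (t=26: DEL r): {q=23}
  after event 7 (t=33: SET r = -6): {q=23, r=-6}
  after event 8 (t=43: DEC r by 11): {q=23, r=-17}
  after event 9 (t=53: SET p = 21): {p=21, q=23, r=-17}
  after event 10 (t=57: SET r = -19): {p=21, q=23, r=-19}

Answer: {p=21, q=23, r=-19}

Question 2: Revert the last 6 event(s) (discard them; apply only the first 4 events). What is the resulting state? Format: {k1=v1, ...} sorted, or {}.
Answer: {q=23}

Derivation:
Keep first 4 events (discard last 6):
  after event 1 (t=5: DEL p): {}
  after event 2 (t=6: SET q = -13): {q=-13}
  after event 3 (t=14: INC q by 8): {q=-5}
  after event 4 (t=20: SET q = 23): {q=23}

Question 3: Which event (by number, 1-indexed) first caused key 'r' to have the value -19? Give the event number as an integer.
Looking for first event where r becomes -19:
  event 7: r = -6
  event 8: r = -17
  event 9: r = -17
  event 10: r -17 -> -19  <-- first match

Answer: 10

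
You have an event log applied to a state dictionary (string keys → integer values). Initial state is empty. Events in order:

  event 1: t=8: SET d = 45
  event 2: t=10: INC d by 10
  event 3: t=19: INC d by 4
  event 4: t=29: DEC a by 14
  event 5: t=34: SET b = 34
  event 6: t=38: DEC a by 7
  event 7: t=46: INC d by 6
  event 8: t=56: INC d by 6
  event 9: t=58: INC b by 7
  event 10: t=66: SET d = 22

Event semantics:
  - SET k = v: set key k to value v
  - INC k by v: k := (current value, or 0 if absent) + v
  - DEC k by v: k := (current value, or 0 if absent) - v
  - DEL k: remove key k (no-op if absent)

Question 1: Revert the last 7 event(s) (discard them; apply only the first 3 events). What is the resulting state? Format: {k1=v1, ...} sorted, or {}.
Answer: {d=59}

Derivation:
Keep first 3 events (discard last 7):
  after event 1 (t=8: SET d = 45): {d=45}
  after event 2 (t=10: INC d by 10): {d=55}
  after event 3 (t=19: INC d by 4): {d=59}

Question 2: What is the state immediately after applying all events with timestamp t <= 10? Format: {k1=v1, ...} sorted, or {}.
Apply events with t <= 10 (2 events):
  after event 1 (t=8: SET d = 45): {d=45}
  after event 2 (t=10: INC d by 10): {d=55}

Answer: {d=55}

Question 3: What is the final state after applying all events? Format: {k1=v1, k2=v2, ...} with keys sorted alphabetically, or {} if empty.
Answer: {a=-21, b=41, d=22}

Derivation:
  after event 1 (t=8: SET d = 45): {d=45}
  after event 2 (t=10: INC d by 10): {d=55}
  after event 3 (t=19: INC d by 4): {d=59}
  after event 4 (t=29: DEC a by 14): {a=-14, d=59}
  after event 5 (t=34: SET b = 34): {a=-14, b=34, d=59}
  after event 6 (t=38: DEC a by 7): {a=-21, b=34, d=59}
  after event 7 (t=46: INC d by 6): {a=-21, b=34, d=65}
  after event 8 (t=56: INC d by 6): {a=-21, b=34, d=71}
  after event 9 (t=58: INC b by 7): {a=-21, b=41, d=71}
  after event 10 (t=66: SET d = 22): {a=-21, b=41, d=22}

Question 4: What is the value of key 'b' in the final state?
Track key 'b' through all 10 events:
  event 1 (t=8: SET d = 45): b unchanged
  event 2 (t=10: INC d by 10): b unchanged
  event 3 (t=19: INC d by 4): b unchanged
  event 4 (t=29: DEC a by 14): b unchanged
  event 5 (t=34: SET b = 34): b (absent) -> 34
  event 6 (t=38: DEC a by 7): b unchanged
  event 7 (t=46: INC d by 6): b unchanged
  event 8 (t=56: INC d by 6): b unchanged
  event 9 (t=58: INC b by 7): b 34 -> 41
  event 10 (t=66: SET d = 22): b unchanged
Final: b = 41

Answer: 41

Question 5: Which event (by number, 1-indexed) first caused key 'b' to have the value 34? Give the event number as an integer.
Looking for first event where b becomes 34:
  event 5: b (absent) -> 34  <-- first match

Answer: 5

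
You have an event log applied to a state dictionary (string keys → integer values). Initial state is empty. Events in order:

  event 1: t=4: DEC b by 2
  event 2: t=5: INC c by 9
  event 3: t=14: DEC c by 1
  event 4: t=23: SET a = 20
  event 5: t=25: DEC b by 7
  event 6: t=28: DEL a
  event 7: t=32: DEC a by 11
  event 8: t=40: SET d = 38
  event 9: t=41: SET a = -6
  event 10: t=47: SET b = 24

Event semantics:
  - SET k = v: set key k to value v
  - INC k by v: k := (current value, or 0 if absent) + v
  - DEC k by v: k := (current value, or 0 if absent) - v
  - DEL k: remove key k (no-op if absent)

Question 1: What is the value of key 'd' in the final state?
Track key 'd' through all 10 events:
  event 1 (t=4: DEC b by 2): d unchanged
  event 2 (t=5: INC c by 9): d unchanged
  event 3 (t=14: DEC c by 1): d unchanged
  event 4 (t=23: SET a = 20): d unchanged
  event 5 (t=25: DEC b by 7): d unchanged
  event 6 (t=28: DEL a): d unchanged
  event 7 (t=32: DEC a by 11): d unchanged
  event 8 (t=40: SET d = 38): d (absent) -> 38
  event 9 (t=41: SET a = -6): d unchanged
  event 10 (t=47: SET b = 24): d unchanged
Final: d = 38

Answer: 38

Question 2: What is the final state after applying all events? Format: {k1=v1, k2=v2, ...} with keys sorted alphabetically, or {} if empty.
Answer: {a=-6, b=24, c=8, d=38}

Derivation:
  after event 1 (t=4: DEC b by 2): {b=-2}
  after event 2 (t=5: INC c by 9): {b=-2, c=9}
  after event 3 (t=14: DEC c by 1): {b=-2, c=8}
  after event 4 (t=23: SET a = 20): {a=20, b=-2, c=8}
  after event 5 (t=25: DEC b by 7): {a=20, b=-9, c=8}
  after event 6 (t=28: DEL a): {b=-9, c=8}
  after event 7 (t=32: DEC a by 11): {a=-11, b=-9, c=8}
  after event 8 (t=40: SET d = 38): {a=-11, b=-9, c=8, d=38}
  after event 9 (t=41: SET a = -6): {a=-6, b=-9, c=8, d=38}
  after event 10 (t=47: SET b = 24): {a=-6, b=24, c=8, d=38}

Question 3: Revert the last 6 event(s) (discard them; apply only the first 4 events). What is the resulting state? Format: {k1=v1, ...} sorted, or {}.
Answer: {a=20, b=-2, c=8}

Derivation:
Keep first 4 events (discard last 6):
  after event 1 (t=4: DEC b by 2): {b=-2}
  after event 2 (t=5: INC c by 9): {b=-2, c=9}
  after event 3 (t=14: DEC c by 1): {b=-2, c=8}
  after event 4 (t=23: SET a = 20): {a=20, b=-2, c=8}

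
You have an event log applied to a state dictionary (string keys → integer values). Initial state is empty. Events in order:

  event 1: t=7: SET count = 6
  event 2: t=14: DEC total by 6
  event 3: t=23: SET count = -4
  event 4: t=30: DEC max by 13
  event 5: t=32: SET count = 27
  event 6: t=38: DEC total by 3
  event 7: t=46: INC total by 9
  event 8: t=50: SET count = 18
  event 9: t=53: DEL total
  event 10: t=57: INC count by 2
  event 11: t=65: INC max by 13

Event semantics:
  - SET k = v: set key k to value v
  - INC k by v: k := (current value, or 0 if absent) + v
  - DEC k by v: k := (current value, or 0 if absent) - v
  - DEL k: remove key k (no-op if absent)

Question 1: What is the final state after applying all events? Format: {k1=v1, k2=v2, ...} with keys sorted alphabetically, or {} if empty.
Answer: {count=20, max=0}

Derivation:
  after event 1 (t=7: SET count = 6): {count=6}
  after event 2 (t=14: DEC total by 6): {count=6, total=-6}
  after event 3 (t=23: SET count = -4): {count=-4, total=-6}
  after event 4 (t=30: DEC max by 13): {count=-4, max=-13, total=-6}
  after event 5 (t=32: SET count = 27): {count=27, max=-13, total=-6}
  after event 6 (t=38: DEC total by 3): {count=27, max=-13, total=-9}
  after event 7 (t=46: INC total by 9): {count=27, max=-13, total=0}
  after event 8 (t=50: SET count = 18): {count=18, max=-13, total=0}
  after event 9 (t=53: DEL total): {count=18, max=-13}
  after event 10 (t=57: INC count by 2): {count=20, max=-13}
  after event 11 (t=65: INC max by 13): {count=20, max=0}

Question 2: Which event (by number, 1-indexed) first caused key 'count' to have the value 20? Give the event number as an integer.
Answer: 10

Derivation:
Looking for first event where count becomes 20:
  event 1: count = 6
  event 2: count = 6
  event 3: count = -4
  event 4: count = -4
  event 5: count = 27
  event 6: count = 27
  event 7: count = 27
  event 8: count = 18
  event 9: count = 18
  event 10: count 18 -> 20  <-- first match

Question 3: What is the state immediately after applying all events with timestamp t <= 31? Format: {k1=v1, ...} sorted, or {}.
Answer: {count=-4, max=-13, total=-6}

Derivation:
Apply events with t <= 31 (4 events):
  after event 1 (t=7: SET count = 6): {count=6}
  after event 2 (t=14: DEC total by 6): {count=6, total=-6}
  after event 3 (t=23: SET count = -4): {count=-4, total=-6}
  after event 4 (t=30: DEC max by 13): {count=-4, max=-13, total=-6}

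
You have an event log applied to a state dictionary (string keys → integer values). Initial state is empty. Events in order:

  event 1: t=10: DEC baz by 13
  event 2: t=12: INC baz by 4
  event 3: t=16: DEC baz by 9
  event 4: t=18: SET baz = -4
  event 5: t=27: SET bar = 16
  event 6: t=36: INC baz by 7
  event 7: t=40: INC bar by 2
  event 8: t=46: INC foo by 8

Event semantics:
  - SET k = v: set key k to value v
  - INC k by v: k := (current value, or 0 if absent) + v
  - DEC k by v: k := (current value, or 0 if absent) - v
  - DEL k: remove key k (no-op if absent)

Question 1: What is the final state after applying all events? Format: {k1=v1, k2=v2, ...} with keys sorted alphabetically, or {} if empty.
Answer: {bar=18, baz=3, foo=8}

Derivation:
  after event 1 (t=10: DEC baz by 13): {baz=-13}
  after event 2 (t=12: INC baz by 4): {baz=-9}
  after event 3 (t=16: DEC baz by 9): {baz=-18}
  after event 4 (t=18: SET baz = -4): {baz=-4}
  after event 5 (t=27: SET bar = 16): {bar=16, baz=-4}
  after event 6 (t=36: INC baz by 7): {bar=16, baz=3}
  after event 7 (t=40: INC bar by 2): {bar=18, baz=3}
  after event 8 (t=46: INC foo by 8): {bar=18, baz=3, foo=8}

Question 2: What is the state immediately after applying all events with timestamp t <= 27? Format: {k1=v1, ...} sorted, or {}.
Apply events with t <= 27 (5 events):
  after event 1 (t=10: DEC baz by 13): {baz=-13}
  after event 2 (t=12: INC baz by 4): {baz=-9}
  after event 3 (t=16: DEC baz by 9): {baz=-18}
  after event 4 (t=18: SET baz = -4): {baz=-4}
  after event 5 (t=27: SET bar = 16): {bar=16, baz=-4}

Answer: {bar=16, baz=-4}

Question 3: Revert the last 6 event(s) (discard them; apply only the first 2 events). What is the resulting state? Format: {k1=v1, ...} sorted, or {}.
Answer: {baz=-9}

Derivation:
Keep first 2 events (discard last 6):
  after event 1 (t=10: DEC baz by 13): {baz=-13}
  after event 2 (t=12: INC baz by 4): {baz=-9}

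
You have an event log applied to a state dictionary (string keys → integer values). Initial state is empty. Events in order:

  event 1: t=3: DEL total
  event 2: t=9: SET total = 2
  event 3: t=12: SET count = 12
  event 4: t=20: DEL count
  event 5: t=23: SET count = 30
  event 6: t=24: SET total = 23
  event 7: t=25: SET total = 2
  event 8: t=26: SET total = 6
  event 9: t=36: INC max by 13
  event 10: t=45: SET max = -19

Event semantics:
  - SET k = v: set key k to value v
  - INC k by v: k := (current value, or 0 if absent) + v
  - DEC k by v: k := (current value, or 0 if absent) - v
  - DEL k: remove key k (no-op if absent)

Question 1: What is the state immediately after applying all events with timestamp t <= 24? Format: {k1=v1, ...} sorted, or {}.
Apply events with t <= 24 (6 events):
  after event 1 (t=3: DEL total): {}
  after event 2 (t=9: SET total = 2): {total=2}
  after event 3 (t=12: SET count = 12): {count=12, total=2}
  after event 4 (t=20: DEL count): {total=2}
  after event 5 (t=23: SET count = 30): {count=30, total=2}
  after event 6 (t=24: SET total = 23): {count=30, total=23}

Answer: {count=30, total=23}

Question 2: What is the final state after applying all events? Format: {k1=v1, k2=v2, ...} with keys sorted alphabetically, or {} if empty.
  after event 1 (t=3: DEL total): {}
  after event 2 (t=9: SET total = 2): {total=2}
  after event 3 (t=12: SET count = 12): {count=12, total=2}
  after event 4 (t=20: DEL count): {total=2}
  after event 5 (t=23: SET count = 30): {count=30, total=2}
  after event 6 (t=24: SET total = 23): {count=30, total=23}
  after event 7 (t=25: SET total = 2): {count=30, total=2}
  after event 8 (t=26: SET total = 6): {count=30, total=6}
  after event 9 (t=36: INC max by 13): {count=30, max=13, total=6}
  after event 10 (t=45: SET max = -19): {count=30, max=-19, total=6}

Answer: {count=30, max=-19, total=6}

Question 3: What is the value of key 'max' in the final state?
Track key 'max' through all 10 events:
  event 1 (t=3: DEL total): max unchanged
  event 2 (t=9: SET total = 2): max unchanged
  event 3 (t=12: SET count = 12): max unchanged
  event 4 (t=20: DEL count): max unchanged
  event 5 (t=23: SET count = 30): max unchanged
  event 6 (t=24: SET total = 23): max unchanged
  event 7 (t=25: SET total = 2): max unchanged
  event 8 (t=26: SET total = 6): max unchanged
  event 9 (t=36: INC max by 13): max (absent) -> 13
  event 10 (t=45: SET max = -19): max 13 -> -19
Final: max = -19

Answer: -19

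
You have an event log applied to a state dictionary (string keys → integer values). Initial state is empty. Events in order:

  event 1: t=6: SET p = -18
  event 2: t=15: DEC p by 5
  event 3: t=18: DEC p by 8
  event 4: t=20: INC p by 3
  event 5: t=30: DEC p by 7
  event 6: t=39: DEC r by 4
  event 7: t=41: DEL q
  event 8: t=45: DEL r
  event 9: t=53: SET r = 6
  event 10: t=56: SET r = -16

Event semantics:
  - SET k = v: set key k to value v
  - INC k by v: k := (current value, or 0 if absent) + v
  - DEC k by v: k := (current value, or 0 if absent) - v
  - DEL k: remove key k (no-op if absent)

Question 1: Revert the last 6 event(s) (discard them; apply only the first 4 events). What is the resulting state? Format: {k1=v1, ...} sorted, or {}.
Answer: {p=-28}

Derivation:
Keep first 4 events (discard last 6):
  after event 1 (t=6: SET p = -18): {p=-18}
  after event 2 (t=15: DEC p by 5): {p=-23}
  after event 3 (t=18: DEC p by 8): {p=-31}
  after event 4 (t=20: INC p by 3): {p=-28}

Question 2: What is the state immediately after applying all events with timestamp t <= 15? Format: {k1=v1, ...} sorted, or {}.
Answer: {p=-23}

Derivation:
Apply events with t <= 15 (2 events):
  after event 1 (t=6: SET p = -18): {p=-18}
  after event 2 (t=15: DEC p by 5): {p=-23}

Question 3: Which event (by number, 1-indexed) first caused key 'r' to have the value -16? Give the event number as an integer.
Looking for first event where r becomes -16:
  event 6: r = -4
  event 7: r = -4
  event 8: r = (absent)
  event 9: r = 6
  event 10: r 6 -> -16  <-- first match

Answer: 10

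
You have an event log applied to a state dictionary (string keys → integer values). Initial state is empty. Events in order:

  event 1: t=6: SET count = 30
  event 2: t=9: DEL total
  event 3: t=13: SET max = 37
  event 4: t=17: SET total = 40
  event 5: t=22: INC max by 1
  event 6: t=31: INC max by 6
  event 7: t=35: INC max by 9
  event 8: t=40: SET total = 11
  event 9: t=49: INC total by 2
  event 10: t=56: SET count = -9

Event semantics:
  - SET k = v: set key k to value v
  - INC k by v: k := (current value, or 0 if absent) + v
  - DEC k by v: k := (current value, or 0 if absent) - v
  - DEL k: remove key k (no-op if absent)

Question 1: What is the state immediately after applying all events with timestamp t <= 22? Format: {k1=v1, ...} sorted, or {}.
Answer: {count=30, max=38, total=40}

Derivation:
Apply events with t <= 22 (5 events):
  after event 1 (t=6: SET count = 30): {count=30}
  after event 2 (t=9: DEL total): {count=30}
  after event 3 (t=13: SET max = 37): {count=30, max=37}
  after event 4 (t=17: SET total = 40): {count=30, max=37, total=40}
  after event 5 (t=22: INC max by 1): {count=30, max=38, total=40}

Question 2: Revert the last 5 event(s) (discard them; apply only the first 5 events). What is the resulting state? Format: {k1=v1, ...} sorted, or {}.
Keep first 5 events (discard last 5):
  after event 1 (t=6: SET count = 30): {count=30}
  after event 2 (t=9: DEL total): {count=30}
  after event 3 (t=13: SET max = 37): {count=30, max=37}
  after event 4 (t=17: SET total = 40): {count=30, max=37, total=40}
  after event 5 (t=22: INC max by 1): {count=30, max=38, total=40}

Answer: {count=30, max=38, total=40}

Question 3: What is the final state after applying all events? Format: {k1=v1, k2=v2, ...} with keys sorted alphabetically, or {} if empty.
Answer: {count=-9, max=53, total=13}

Derivation:
  after event 1 (t=6: SET count = 30): {count=30}
  after event 2 (t=9: DEL total): {count=30}
  after event 3 (t=13: SET max = 37): {count=30, max=37}
  after event 4 (t=17: SET total = 40): {count=30, max=37, total=40}
  after event 5 (t=22: INC max by 1): {count=30, max=38, total=40}
  after event 6 (t=31: INC max by 6): {count=30, max=44, total=40}
  after event 7 (t=35: INC max by 9): {count=30, max=53, total=40}
  after event 8 (t=40: SET total = 11): {count=30, max=53, total=11}
  after event 9 (t=49: INC total by 2): {count=30, max=53, total=13}
  after event 10 (t=56: SET count = -9): {count=-9, max=53, total=13}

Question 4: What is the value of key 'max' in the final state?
Track key 'max' through all 10 events:
  event 1 (t=6: SET count = 30): max unchanged
  event 2 (t=9: DEL total): max unchanged
  event 3 (t=13: SET max = 37): max (absent) -> 37
  event 4 (t=17: SET total = 40): max unchanged
  event 5 (t=22: INC max by 1): max 37 -> 38
  event 6 (t=31: INC max by 6): max 38 -> 44
  event 7 (t=35: INC max by 9): max 44 -> 53
  event 8 (t=40: SET total = 11): max unchanged
  event 9 (t=49: INC total by 2): max unchanged
  event 10 (t=56: SET count = -9): max unchanged
Final: max = 53

Answer: 53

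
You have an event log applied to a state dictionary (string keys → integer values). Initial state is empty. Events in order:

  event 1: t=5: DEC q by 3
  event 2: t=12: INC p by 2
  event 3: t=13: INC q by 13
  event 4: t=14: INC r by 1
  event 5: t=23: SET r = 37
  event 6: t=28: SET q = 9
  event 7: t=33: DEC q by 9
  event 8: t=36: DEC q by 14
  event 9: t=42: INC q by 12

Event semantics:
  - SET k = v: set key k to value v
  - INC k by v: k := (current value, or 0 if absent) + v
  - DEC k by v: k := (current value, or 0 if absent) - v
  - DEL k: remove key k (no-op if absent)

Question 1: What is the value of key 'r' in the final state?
Track key 'r' through all 9 events:
  event 1 (t=5: DEC q by 3): r unchanged
  event 2 (t=12: INC p by 2): r unchanged
  event 3 (t=13: INC q by 13): r unchanged
  event 4 (t=14: INC r by 1): r (absent) -> 1
  event 5 (t=23: SET r = 37): r 1 -> 37
  event 6 (t=28: SET q = 9): r unchanged
  event 7 (t=33: DEC q by 9): r unchanged
  event 8 (t=36: DEC q by 14): r unchanged
  event 9 (t=42: INC q by 12): r unchanged
Final: r = 37

Answer: 37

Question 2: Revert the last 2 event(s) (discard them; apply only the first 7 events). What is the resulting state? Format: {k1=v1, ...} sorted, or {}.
Answer: {p=2, q=0, r=37}

Derivation:
Keep first 7 events (discard last 2):
  after event 1 (t=5: DEC q by 3): {q=-3}
  after event 2 (t=12: INC p by 2): {p=2, q=-3}
  after event 3 (t=13: INC q by 13): {p=2, q=10}
  after event 4 (t=14: INC r by 1): {p=2, q=10, r=1}
  after event 5 (t=23: SET r = 37): {p=2, q=10, r=37}
  after event 6 (t=28: SET q = 9): {p=2, q=9, r=37}
  after event 7 (t=33: DEC q by 9): {p=2, q=0, r=37}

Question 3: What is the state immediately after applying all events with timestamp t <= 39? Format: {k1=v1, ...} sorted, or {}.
Answer: {p=2, q=-14, r=37}

Derivation:
Apply events with t <= 39 (8 events):
  after event 1 (t=5: DEC q by 3): {q=-3}
  after event 2 (t=12: INC p by 2): {p=2, q=-3}
  after event 3 (t=13: INC q by 13): {p=2, q=10}
  after event 4 (t=14: INC r by 1): {p=2, q=10, r=1}
  after event 5 (t=23: SET r = 37): {p=2, q=10, r=37}
  after event 6 (t=28: SET q = 9): {p=2, q=9, r=37}
  after event 7 (t=33: DEC q by 9): {p=2, q=0, r=37}
  after event 8 (t=36: DEC q by 14): {p=2, q=-14, r=37}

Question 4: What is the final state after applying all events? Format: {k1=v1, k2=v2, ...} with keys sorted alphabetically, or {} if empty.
  after event 1 (t=5: DEC q by 3): {q=-3}
  after event 2 (t=12: INC p by 2): {p=2, q=-3}
  after event 3 (t=13: INC q by 13): {p=2, q=10}
  after event 4 (t=14: INC r by 1): {p=2, q=10, r=1}
  after event 5 (t=23: SET r = 37): {p=2, q=10, r=37}
  after event 6 (t=28: SET q = 9): {p=2, q=9, r=37}
  after event 7 (t=33: DEC q by 9): {p=2, q=0, r=37}
  after event 8 (t=36: DEC q by 14): {p=2, q=-14, r=37}
  after event 9 (t=42: INC q by 12): {p=2, q=-2, r=37}

Answer: {p=2, q=-2, r=37}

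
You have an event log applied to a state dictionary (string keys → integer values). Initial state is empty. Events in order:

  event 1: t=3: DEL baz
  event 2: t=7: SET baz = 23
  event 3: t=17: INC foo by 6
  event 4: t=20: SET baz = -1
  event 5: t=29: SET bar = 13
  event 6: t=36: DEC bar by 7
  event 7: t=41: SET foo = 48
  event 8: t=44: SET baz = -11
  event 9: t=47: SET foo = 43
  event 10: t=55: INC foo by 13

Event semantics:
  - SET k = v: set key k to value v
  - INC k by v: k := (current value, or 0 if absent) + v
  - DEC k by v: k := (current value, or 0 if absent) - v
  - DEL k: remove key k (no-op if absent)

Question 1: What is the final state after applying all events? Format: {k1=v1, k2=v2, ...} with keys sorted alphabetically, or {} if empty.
  after event 1 (t=3: DEL baz): {}
  after event 2 (t=7: SET baz = 23): {baz=23}
  after event 3 (t=17: INC foo by 6): {baz=23, foo=6}
  after event 4 (t=20: SET baz = -1): {baz=-1, foo=6}
  after event 5 (t=29: SET bar = 13): {bar=13, baz=-1, foo=6}
  after event 6 (t=36: DEC bar by 7): {bar=6, baz=-1, foo=6}
  after event 7 (t=41: SET foo = 48): {bar=6, baz=-1, foo=48}
  after event 8 (t=44: SET baz = -11): {bar=6, baz=-11, foo=48}
  after event 9 (t=47: SET foo = 43): {bar=6, baz=-11, foo=43}
  after event 10 (t=55: INC foo by 13): {bar=6, baz=-11, foo=56}

Answer: {bar=6, baz=-11, foo=56}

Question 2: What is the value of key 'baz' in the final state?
Answer: -11

Derivation:
Track key 'baz' through all 10 events:
  event 1 (t=3: DEL baz): baz (absent) -> (absent)
  event 2 (t=7: SET baz = 23): baz (absent) -> 23
  event 3 (t=17: INC foo by 6): baz unchanged
  event 4 (t=20: SET baz = -1): baz 23 -> -1
  event 5 (t=29: SET bar = 13): baz unchanged
  event 6 (t=36: DEC bar by 7): baz unchanged
  event 7 (t=41: SET foo = 48): baz unchanged
  event 8 (t=44: SET baz = -11): baz -1 -> -11
  event 9 (t=47: SET foo = 43): baz unchanged
  event 10 (t=55: INC foo by 13): baz unchanged
Final: baz = -11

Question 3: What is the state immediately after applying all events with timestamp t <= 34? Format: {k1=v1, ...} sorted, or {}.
Apply events with t <= 34 (5 events):
  after event 1 (t=3: DEL baz): {}
  after event 2 (t=7: SET baz = 23): {baz=23}
  after event 3 (t=17: INC foo by 6): {baz=23, foo=6}
  after event 4 (t=20: SET baz = -1): {baz=-1, foo=6}
  after event 5 (t=29: SET bar = 13): {bar=13, baz=-1, foo=6}

Answer: {bar=13, baz=-1, foo=6}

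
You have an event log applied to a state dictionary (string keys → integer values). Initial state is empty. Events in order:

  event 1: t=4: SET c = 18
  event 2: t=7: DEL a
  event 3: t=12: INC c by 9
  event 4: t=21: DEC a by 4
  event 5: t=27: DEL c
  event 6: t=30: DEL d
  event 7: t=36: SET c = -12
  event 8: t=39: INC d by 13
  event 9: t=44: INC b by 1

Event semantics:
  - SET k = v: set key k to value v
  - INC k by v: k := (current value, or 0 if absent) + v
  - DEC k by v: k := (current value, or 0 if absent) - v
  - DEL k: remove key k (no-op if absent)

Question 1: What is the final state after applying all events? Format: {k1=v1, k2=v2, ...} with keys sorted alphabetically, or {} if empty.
Answer: {a=-4, b=1, c=-12, d=13}

Derivation:
  after event 1 (t=4: SET c = 18): {c=18}
  after event 2 (t=7: DEL a): {c=18}
  after event 3 (t=12: INC c by 9): {c=27}
  after event 4 (t=21: DEC a by 4): {a=-4, c=27}
  after event 5 (t=27: DEL c): {a=-4}
  after event 6 (t=30: DEL d): {a=-4}
  after event 7 (t=36: SET c = -12): {a=-4, c=-12}
  after event 8 (t=39: INC d by 13): {a=-4, c=-12, d=13}
  after event 9 (t=44: INC b by 1): {a=-4, b=1, c=-12, d=13}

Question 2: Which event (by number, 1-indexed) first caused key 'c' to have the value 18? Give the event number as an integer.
Answer: 1

Derivation:
Looking for first event where c becomes 18:
  event 1: c (absent) -> 18  <-- first match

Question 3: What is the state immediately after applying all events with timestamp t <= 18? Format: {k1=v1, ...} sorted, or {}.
Answer: {c=27}

Derivation:
Apply events with t <= 18 (3 events):
  after event 1 (t=4: SET c = 18): {c=18}
  after event 2 (t=7: DEL a): {c=18}
  after event 3 (t=12: INC c by 9): {c=27}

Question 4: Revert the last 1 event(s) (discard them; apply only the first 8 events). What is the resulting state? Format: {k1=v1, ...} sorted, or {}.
Answer: {a=-4, c=-12, d=13}

Derivation:
Keep first 8 events (discard last 1):
  after event 1 (t=4: SET c = 18): {c=18}
  after event 2 (t=7: DEL a): {c=18}
  after event 3 (t=12: INC c by 9): {c=27}
  after event 4 (t=21: DEC a by 4): {a=-4, c=27}
  after event 5 (t=27: DEL c): {a=-4}
  after event 6 (t=30: DEL d): {a=-4}
  after event 7 (t=36: SET c = -12): {a=-4, c=-12}
  after event 8 (t=39: INC d by 13): {a=-4, c=-12, d=13}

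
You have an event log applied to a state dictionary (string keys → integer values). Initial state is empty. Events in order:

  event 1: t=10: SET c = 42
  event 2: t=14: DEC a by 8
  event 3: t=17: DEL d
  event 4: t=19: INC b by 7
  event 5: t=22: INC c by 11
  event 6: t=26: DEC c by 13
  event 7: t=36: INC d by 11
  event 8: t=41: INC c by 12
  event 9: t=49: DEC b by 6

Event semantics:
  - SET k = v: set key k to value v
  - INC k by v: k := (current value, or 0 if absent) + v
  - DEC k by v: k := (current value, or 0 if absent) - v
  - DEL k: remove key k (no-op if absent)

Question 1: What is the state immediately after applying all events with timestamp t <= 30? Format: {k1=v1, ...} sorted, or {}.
Apply events with t <= 30 (6 events):
  after event 1 (t=10: SET c = 42): {c=42}
  after event 2 (t=14: DEC a by 8): {a=-8, c=42}
  after event 3 (t=17: DEL d): {a=-8, c=42}
  after event 4 (t=19: INC b by 7): {a=-8, b=7, c=42}
  after event 5 (t=22: INC c by 11): {a=-8, b=7, c=53}
  after event 6 (t=26: DEC c by 13): {a=-8, b=7, c=40}

Answer: {a=-8, b=7, c=40}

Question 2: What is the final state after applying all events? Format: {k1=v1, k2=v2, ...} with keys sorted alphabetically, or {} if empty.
  after event 1 (t=10: SET c = 42): {c=42}
  after event 2 (t=14: DEC a by 8): {a=-8, c=42}
  after event 3 (t=17: DEL d): {a=-8, c=42}
  after event 4 (t=19: INC b by 7): {a=-8, b=7, c=42}
  after event 5 (t=22: INC c by 11): {a=-8, b=7, c=53}
  after event 6 (t=26: DEC c by 13): {a=-8, b=7, c=40}
  after event 7 (t=36: INC d by 11): {a=-8, b=7, c=40, d=11}
  after event 8 (t=41: INC c by 12): {a=-8, b=7, c=52, d=11}
  after event 9 (t=49: DEC b by 6): {a=-8, b=1, c=52, d=11}

Answer: {a=-8, b=1, c=52, d=11}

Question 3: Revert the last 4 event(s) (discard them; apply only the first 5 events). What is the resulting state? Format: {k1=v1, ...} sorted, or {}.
Answer: {a=-8, b=7, c=53}

Derivation:
Keep first 5 events (discard last 4):
  after event 1 (t=10: SET c = 42): {c=42}
  after event 2 (t=14: DEC a by 8): {a=-8, c=42}
  after event 3 (t=17: DEL d): {a=-8, c=42}
  after event 4 (t=19: INC b by 7): {a=-8, b=7, c=42}
  after event 5 (t=22: INC c by 11): {a=-8, b=7, c=53}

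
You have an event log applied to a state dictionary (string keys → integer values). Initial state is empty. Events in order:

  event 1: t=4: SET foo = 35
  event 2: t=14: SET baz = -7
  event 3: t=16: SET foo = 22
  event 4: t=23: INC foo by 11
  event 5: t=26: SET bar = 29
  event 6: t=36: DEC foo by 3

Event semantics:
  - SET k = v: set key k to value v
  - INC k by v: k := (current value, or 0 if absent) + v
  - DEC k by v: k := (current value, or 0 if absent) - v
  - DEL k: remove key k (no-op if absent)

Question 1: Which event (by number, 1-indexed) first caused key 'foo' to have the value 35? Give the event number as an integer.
Answer: 1

Derivation:
Looking for first event where foo becomes 35:
  event 1: foo (absent) -> 35  <-- first match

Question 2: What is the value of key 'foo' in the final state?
Track key 'foo' through all 6 events:
  event 1 (t=4: SET foo = 35): foo (absent) -> 35
  event 2 (t=14: SET baz = -7): foo unchanged
  event 3 (t=16: SET foo = 22): foo 35 -> 22
  event 4 (t=23: INC foo by 11): foo 22 -> 33
  event 5 (t=26: SET bar = 29): foo unchanged
  event 6 (t=36: DEC foo by 3): foo 33 -> 30
Final: foo = 30

Answer: 30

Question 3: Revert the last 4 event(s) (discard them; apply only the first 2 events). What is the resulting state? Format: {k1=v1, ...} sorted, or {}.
Keep first 2 events (discard last 4):
  after event 1 (t=4: SET foo = 35): {foo=35}
  after event 2 (t=14: SET baz = -7): {baz=-7, foo=35}

Answer: {baz=-7, foo=35}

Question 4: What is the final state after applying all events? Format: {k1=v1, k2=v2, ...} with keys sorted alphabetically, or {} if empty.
  after event 1 (t=4: SET foo = 35): {foo=35}
  after event 2 (t=14: SET baz = -7): {baz=-7, foo=35}
  after event 3 (t=16: SET foo = 22): {baz=-7, foo=22}
  after event 4 (t=23: INC foo by 11): {baz=-7, foo=33}
  after event 5 (t=26: SET bar = 29): {bar=29, baz=-7, foo=33}
  after event 6 (t=36: DEC foo by 3): {bar=29, baz=-7, foo=30}

Answer: {bar=29, baz=-7, foo=30}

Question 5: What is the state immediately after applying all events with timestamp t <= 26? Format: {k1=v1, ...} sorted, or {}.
Answer: {bar=29, baz=-7, foo=33}

Derivation:
Apply events with t <= 26 (5 events):
  after event 1 (t=4: SET foo = 35): {foo=35}
  after event 2 (t=14: SET baz = -7): {baz=-7, foo=35}
  after event 3 (t=16: SET foo = 22): {baz=-7, foo=22}
  after event 4 (t=23: INC foo by 11): {baz=-7, foo=33}
  after event 5 (t=26: SET bar = 29): {bar=29, baz=-7, foo=33}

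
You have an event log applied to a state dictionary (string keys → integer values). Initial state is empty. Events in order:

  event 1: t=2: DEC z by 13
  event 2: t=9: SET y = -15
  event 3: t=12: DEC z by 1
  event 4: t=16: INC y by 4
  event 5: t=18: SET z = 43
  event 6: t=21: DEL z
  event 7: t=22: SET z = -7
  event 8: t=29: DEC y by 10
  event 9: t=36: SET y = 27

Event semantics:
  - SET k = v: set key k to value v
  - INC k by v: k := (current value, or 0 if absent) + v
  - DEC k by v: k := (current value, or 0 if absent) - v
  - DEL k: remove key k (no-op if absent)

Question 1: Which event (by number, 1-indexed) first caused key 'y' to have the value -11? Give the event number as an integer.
Answer: 4

Derivation:
Looking for first event where y becomes -11:
  event 2: y = -15
  event 3: y = -15
  event 4: y -15 -> -11  <-- first match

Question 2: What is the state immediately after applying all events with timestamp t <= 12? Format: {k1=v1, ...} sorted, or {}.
Answer: {y=-15, z=-14}

Derivation:
Apply events with t <= 12 (3 events):
  after event 1 (t=2: DEC z by 13): {z=-13}
  after event 2 (t=9: SET y = -15): {y=-15, z=-13}
  after event 3 (t=12: DEC z by 1): {y=-15, z=-14}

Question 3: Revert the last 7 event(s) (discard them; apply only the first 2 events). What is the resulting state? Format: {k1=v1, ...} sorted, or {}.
Keep first 2 events (discard last 7):
  after event 1 (t=2: DEC z by 13): {z=-13}
  after event 2 (t=9: SET y = -15): {y=-15, z=-13}

Answer: {y=-15, z=-13}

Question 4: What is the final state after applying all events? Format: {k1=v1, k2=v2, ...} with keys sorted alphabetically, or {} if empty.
  after event 1 (t=2: DEC z by 13): {z=-13}
  after event 2 (t=9: SET y = -15): {y=-15, z=-13}
  after event 3 (t=12: DEC z by 1): {y=-15, z=-14}
  after event 4 (t=16: INC y by 4): {y=-11, z=-14}
  after event 5 (t=18: SET z = 43): {y=-11, z=43}
  after event 6 (t=21: DEL z): {y=-11}
  after event 7 (t=22: SET z = -7): {y=-11, z=-7}
  after event 8 (t=29: DEC y by 10): {y=-21, z=-7}
  after event 9 (t=36: SET y = 27): {y=27, z=-7}

Answer: {y=27, z=-7}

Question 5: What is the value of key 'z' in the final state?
Track key 'z' through all 9 events:
  event 1 (t=2: DEC z by 13): z (absent) -> -13
  event 2 (t=9: SET y = -15): z unchanged
  event 3 (t=12: DEC z by 1): z -13 -> -14
  event 4 (t=16: INC y by 4): z unchanged
  event 5 (t=18: SET z = 43): z -14 -> 43
  event 6 (t=21: DEL z): z 43 -> (absent)
  event 7 (t=22: SET z = -7): z (absent) -> -7
  event 8 (t=29: DEC y by 10): z unchanged
  event 9 (t=36: SET y = 27): z unchanged
Final: z = -7

Answer: -7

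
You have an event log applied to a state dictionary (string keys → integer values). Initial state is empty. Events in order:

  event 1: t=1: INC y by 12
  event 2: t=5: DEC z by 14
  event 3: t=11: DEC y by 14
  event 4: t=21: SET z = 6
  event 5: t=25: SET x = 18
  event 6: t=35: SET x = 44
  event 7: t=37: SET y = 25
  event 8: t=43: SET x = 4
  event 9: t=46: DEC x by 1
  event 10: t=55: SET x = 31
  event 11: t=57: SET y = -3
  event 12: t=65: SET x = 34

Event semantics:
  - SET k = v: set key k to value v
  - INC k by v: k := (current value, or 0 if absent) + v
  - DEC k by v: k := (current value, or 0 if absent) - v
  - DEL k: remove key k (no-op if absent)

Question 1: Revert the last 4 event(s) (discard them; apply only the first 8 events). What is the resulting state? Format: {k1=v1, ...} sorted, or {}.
Keep first 8 events (discard last 4):
  after event 1 (t=1: INC y by 12): {y=12}
  after event 2 (t=5: DEC z by 14): {y=12, z=-14}
  after event 3 (t=11: DEC y by 14): {y=-2, z=-14}
  after event 4 (t=21: SET z = 6): {y=-2, z=6}
  after event 5 (t=25: SET x = 18): {x=18, y=-2, z=6}
  after event 6 (t=35: SET x = 44): {x=44, y=-2, z=6}
  after event 7 (t=37: SET y = 25): {x=44, y=25, z=6}
  after event 8 (t=43: SET x = 4): {x=4, y=25, z=6}

Answer: {x=4, y=25, z=6}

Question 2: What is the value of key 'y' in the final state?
Track key 'y' through all 12 events:
  event 1 (t=1: INC y by 12): y (absent) -> 12
  event 2 (t=5: DEC z by 14): y unchanged
  event 3 (t=11: DEC y by 14): y 12 -> -2
  event 4 (t=21: SET z = 6): y unchanged
  event 5 (t=25: SET x = 18): y unchanged
  event 6 (t=35: SET x = 44): y unchanged
  event 7 (t=37: SET y = 25): y -2 -> 25
  event 8 (t=43: SET x = 4): y unchanged
  event 9 (t=46: DEC x by 1): y unchanged
  event 10 (t=55: SET x = 31): y unchanged
  event 11 (t=57: SET y = -3): y 25 -> -3
  event 12 (t=65: SET x = 34): y unchanged
Final: y = -3

Answer: -3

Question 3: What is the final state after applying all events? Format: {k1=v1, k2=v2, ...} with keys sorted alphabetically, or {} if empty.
  after event 1 (t=1: INC y by 12): {y=12}
  after event 2 (t=5: DEC z by 14): {y=12, z=-14}
  after event 3 (t=11: DEC y by 14): {y=-2, z=-14}
  after event 4 (t=21: SET z = 6): {y=-2, z=6}
  after event 5 (t=25: SET x = 18): {x=18, y=-2, z=6}
  after event 6 (t=35: SET x = 44): {x=44, y=-2, z=6}
  after event 7 (t=37: SET y = 25): {x=44, y=25, z=6}
  after event 8 (t=43: SET x = 4): {x=4, y=25, z=6}
  after event 9 (t=46: DEC x by 1): {x=3, y=25, z=6}
  after event 10 (t=55: SET x = 31): {x=31, y=25, z=6}
  after event 11 (t=57: SET y = -3): {x=31, y=-3, z=6}
  after event 12 (t=65: SET x = 34): {x=34, y=-3, z=6}

Answer: {x=34, y=-3, z=6}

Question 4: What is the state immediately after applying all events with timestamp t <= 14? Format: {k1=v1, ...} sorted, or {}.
Apply events with t <= 14 (3 events):
  after event 1 (t=1: INC y by 12): {y=12}
  after event 2 (t=5: DEC z by 14): {y=12, z=-14}
  after event 3 (t=11: DEC y by 14): {y=-2, z=-14}

Answer: {y=-2, z=-14}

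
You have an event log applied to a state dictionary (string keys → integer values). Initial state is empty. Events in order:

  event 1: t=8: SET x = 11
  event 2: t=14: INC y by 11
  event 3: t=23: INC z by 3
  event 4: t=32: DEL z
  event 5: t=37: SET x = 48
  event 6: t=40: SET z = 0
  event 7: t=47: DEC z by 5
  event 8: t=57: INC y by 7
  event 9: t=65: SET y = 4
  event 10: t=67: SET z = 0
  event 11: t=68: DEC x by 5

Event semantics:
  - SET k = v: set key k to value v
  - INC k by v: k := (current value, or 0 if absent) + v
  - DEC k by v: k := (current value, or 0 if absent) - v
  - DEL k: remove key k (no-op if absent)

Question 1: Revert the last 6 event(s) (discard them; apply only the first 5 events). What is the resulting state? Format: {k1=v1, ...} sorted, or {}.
Keep first 5 events (discard last 6):
  after event 1 (t=8: SET x = 11): {x=11}
  after event 2 (t=14: INC y by 11): {x=11, y=11}
  after event 3 (t=23: INC z by 3): {x=11, y=11, z=3}
  after event 4 (t=32: DEL z): {x=11, y=11}
  after event 5 (t=37: SET x = 48): {x=48, y=11}

Answer: {x=48, y=11}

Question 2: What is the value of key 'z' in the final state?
Track key 'z' through all 11 events:
  event 1 (t=8: SET x = 11): z unchanged
  event 2 (t=14: INC y by 11): z unchanged
  event 3 (t=23: INC z by 3): z (absent) -> 3
  event 4 (t=32: DEL z): z 3 -> (absent)
  event 5 (t=37: SET x = 48): z unchanged
  event 6 (t=40: SET z = 0): z (absent) -> 0
  event 7 (t=47: DEC z by 5): z 0 -> -5
  event 8 (t=57: INC y by 7): z unchanged
  event 9 (t=65: SET y = 4): z unchanged
  event 10 (t=67: SET z = 0): z -5 -> 0
  event 11 (t=68: DEC x by 5): z unchanged
Final: z = 0

Answer: 0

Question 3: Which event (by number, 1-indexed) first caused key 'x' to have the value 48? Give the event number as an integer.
Answer: 5

Derivation:
Looking for first event where x becomes 48:
  event 1: x = 11
  event 2: x = 11
  event 3: x = 11
  event 4: x = 11
  event 5: x 11 -> 48  <-- first match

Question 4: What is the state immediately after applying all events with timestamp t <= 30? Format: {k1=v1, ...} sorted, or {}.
Answer: {x=11, y=11, z=3}

Derivation:
Apply events with t <= 30 (3 events):
  after event 1 (t=8: SET x = 11): {x=11}
  after event 2 (t=14: INC y by 11): {x=11, y=11}
  after event 3 (t=23: INC z by 3): {x=11, y=11, z=3}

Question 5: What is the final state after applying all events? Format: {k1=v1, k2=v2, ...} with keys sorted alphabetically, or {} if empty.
  after event 1 (t=8: SET x = 11): {x=11}
  after event 2 (t=14: INC y by 11): {x=11, y=11}
  after event 3 (t=23: INC z by 3): {x=11, y=11, z=3}
  after event 4 (t=32: DEL z): {x=11, y=11}
  after event 5 (t=37: SET x = 48): {x=48, y=11}
  after event 6 (t=40: SET z = 0): {x=48, y=11, z=0}
  after event 7 (t=47: DEC z by 5): {x=48, y=11, z=-5}
  after event 8 (t=57: INC y by 7): {x=48, y=18, z=-5}
  after event 9 (t=65: SET y = 4): {x=48, y=4, z=-5}
  after event 10 (t=67: SET z = 0): {x=48, y=4, z=0}
  after event 11 (t=68: DEC x by 5): {x=43, y=4, z=0}

Answer: {x=43, y=4, z=0}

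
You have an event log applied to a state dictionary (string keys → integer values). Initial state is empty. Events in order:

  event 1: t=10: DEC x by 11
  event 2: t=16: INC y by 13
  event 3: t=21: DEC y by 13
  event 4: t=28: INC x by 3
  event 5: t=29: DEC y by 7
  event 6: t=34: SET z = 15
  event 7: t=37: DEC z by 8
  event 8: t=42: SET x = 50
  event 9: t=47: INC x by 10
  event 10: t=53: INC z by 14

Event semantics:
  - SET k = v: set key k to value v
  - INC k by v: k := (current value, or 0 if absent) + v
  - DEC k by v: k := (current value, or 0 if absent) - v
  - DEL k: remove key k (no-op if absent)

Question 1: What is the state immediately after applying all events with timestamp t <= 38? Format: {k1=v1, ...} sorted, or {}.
Answer: {x=-8, y=-7, z=7}

Derivation:
Apply events with t <= 38 (7 events):
  after event 1 (t=10: DEC x by 11): {x=-11}
  after event 2 (t=16: INC y by 13): {x=-11, y=13}
  after event 3 (t=21: DEC y by 13): {x=-11, y=0}
  after event 4 (t=28: INC x by 3): {x=-8, y=0}
  after event 5 (t=29: DEC y by 7): {x=-8, y=-7}
  after event 6 (t=34: SET z = 15): {x=-8, y=-7, z=15}
  after event 7 (t=37: DEC z by 8): {x=-8, y=-7, z=7}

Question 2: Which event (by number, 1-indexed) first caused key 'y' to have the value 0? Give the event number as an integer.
Looking for first event where y becomes 0:
  event 2: y = 13
  event 3: y 13 -> 0  <-- first match

Answer: 3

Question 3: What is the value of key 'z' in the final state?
Answer: 21

Derivation:
Track key 'z' through all 10 events:
  event 1 (t=10: DEC x by 11): z unchanged
  event 2 (t=16: INC y by 13): z unchanged
  event 3 (t=21: DEC y by 13): z unchanged
  event 4 (t=28: INC x by 3): z unchanged
  event 5 (t=29: DEC y by 7): z unchanged
  event 6 (t=34: SET z = 15): z (absent) -> 15
  event 7 (t=37: DEC z by 8): z 15 -> 7
  event 8 (t=42: SET x = 50): z unchanged
  event 9 (t=47: INC x by 10): z unchanged
  event 10 (t=53: INC z by 14): z 7 -> 21
Final: z = 21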